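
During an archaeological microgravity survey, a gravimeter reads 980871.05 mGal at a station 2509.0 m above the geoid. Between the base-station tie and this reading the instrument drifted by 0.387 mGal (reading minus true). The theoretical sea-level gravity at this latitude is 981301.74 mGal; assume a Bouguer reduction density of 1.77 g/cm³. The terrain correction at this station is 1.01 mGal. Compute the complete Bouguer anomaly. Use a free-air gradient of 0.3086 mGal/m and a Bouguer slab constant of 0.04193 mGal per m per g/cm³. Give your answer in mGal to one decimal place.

Drift-corrected reading = 980871.05 − (0.387) = 980870.663 mGal
Free-air correction = 0.3086 × 2509.0 = 774.28 mGal
Free-air anomaly = 980870.663 − 981301.74 + (774.28) = 343.203 mGal
Bouguer slab correction = 0.04193 × 1.77 × 2509.0 = 186.21 mGal
Simple Bouguer anomaly = 343.203 − (186.21) = 156.993 mGal
Complete Bouguer anomaly = 156.993 + 1.01 = 158.003 mGal

158.0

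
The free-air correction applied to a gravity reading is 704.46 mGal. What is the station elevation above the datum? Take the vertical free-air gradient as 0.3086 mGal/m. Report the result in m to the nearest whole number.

2283

h = 704.46 / 0.3086 = 2282.76 m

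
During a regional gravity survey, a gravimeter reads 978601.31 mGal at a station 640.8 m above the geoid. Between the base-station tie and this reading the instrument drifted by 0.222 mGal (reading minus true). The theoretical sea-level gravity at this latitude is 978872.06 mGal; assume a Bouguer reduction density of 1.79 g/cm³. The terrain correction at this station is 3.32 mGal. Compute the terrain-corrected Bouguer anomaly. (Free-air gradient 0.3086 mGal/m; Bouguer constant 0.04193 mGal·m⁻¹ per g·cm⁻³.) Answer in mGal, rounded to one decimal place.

-118.0

Drift-corrected reading = 978601.31 − (0.222) = 978601.088 mGal
Free-air correction = 0.3086 × 640.8 = 197.75 mGal
Free-air anomaly = 978601.088 − 978872.06 + (197.75) = -73.222 mGal
Bouguer slab correction = 0.04193 × 1.79 × 640.8 = 48.10 mGal
Simple Bouguer anomaly = -73.222 − (48.10) = -121.322 mGal
Complete Bouguer anomaly = -121.322 + 3.32 = -118.002 mGal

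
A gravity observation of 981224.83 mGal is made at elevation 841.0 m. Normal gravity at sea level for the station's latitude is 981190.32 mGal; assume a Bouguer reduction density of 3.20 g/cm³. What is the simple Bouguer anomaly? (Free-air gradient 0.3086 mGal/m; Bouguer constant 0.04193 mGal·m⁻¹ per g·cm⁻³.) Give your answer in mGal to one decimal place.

Free-air correction = 0.3086 × 841.0 = 259.53 mGal
Free-air anomaly = 981224.83 − 981190.32 + (259.53) = 294.04 mGal
Bouguer slab correction = 0.04193 × 3.20 × 841.0 = 112.84 mGal
Simple Bouguer anomaly = 294.04 − (112.84) = 181.20 mGal

181.2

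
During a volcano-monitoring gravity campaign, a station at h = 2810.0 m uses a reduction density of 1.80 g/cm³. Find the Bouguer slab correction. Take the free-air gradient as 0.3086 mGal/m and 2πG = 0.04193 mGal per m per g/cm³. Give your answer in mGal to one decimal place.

212.1

Bouguer slab correction = 0.04193 × 1.80 × 2810.0 = 212.1 mGal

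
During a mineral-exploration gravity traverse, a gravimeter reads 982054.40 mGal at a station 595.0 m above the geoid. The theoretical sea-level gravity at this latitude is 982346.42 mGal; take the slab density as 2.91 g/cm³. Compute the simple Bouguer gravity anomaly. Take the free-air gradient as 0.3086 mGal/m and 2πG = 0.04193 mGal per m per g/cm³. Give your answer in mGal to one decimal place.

-181.0

Free-air correction = 0.3086 × 595.0 = 183.62 mGal
Free-air anomaly = 982054.40 − 982346.42 + (183.62) = -108.40 mGal
Bouguer slab correction = 0.04193 × 2.91 × 595.0 = 72.60 mGal
Simple Bouguer anomaly = -108.40 − (72.60) = -181.00 mGal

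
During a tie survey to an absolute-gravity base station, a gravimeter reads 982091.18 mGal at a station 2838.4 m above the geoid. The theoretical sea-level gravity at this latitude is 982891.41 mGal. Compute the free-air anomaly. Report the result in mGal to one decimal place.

75.7

Free-air correction = 0.3086 × 2838.4 = 875.93 mGal
Free-air anomaly = 982091.18 − 982891.41 + (875.93) = 75.70 mGal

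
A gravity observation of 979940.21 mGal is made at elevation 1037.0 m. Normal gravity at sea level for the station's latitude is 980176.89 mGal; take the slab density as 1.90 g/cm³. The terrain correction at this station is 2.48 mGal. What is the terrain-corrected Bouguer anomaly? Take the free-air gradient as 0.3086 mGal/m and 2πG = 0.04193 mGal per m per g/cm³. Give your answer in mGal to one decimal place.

Free-air correction = 0.3086 × 1037.0 = 320.02 mGal
Free-air anomaly = 979940.21 − 980176.89 + (320.02) = 83.34 mGal
Bouguer slab correction = 0.04193 × 1.90 × 1037.0 = 82.61 mGal
Simple Bouguer anomaly = 83.34 − (82.61) = 0.73 mGal
Complete Bouguer anomaly = 0.73 + 2.48 = 3.21 mGal

3.2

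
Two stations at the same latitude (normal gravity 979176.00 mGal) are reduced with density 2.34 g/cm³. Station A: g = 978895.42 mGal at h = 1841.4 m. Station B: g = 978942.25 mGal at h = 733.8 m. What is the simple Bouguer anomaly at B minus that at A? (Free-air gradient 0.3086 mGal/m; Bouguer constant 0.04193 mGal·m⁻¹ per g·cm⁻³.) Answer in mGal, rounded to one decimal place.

-186.3

Δg_SB(A) = 978895.42 − 979176.00 + 0.3086×1841.4 − 0.04193×2.34×1841.4 = 107.00 mGal
Δg_SB(B) = 978942.25 − 979176.00 + 0.3086×733.8 − 0.04193×2.34×733.8 = -79.30 mGal
Difference = -79.30 − (107.00) = -186.30 mGal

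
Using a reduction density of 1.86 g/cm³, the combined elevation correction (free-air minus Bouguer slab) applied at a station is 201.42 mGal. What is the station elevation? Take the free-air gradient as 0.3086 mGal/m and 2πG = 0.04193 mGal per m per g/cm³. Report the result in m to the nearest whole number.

873

Combined gradient = 0.3086 − 0.04193 × 1.86 = 0.2306102 mGal/m
h = 201.42 / 0.2306102 = 873.42 m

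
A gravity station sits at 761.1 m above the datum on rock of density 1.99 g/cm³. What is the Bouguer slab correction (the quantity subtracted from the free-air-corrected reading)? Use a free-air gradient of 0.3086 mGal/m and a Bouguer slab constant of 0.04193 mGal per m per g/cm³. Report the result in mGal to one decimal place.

Bouguer slab correction = 0.04193 × 1.99 × 761.1 = 63.5 mGal

63.5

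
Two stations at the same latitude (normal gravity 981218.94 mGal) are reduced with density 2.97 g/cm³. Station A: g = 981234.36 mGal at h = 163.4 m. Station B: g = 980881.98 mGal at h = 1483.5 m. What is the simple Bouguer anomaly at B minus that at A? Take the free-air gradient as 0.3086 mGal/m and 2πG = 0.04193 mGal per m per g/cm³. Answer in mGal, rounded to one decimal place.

Δg_SB(A) = 981234.36 − 981218.94 + 0.3086×163.4 − 0.04193×2.97×163.4 = 45.50 mGal
Δg_SB(B) = 980881.98 − 981218.94 + 0.3086×1483.5 − 0.04193×2.97×1483.5 = -63.90 mGal
Difference = -63.90 − (45.50) = -109.40 mGal

-109.4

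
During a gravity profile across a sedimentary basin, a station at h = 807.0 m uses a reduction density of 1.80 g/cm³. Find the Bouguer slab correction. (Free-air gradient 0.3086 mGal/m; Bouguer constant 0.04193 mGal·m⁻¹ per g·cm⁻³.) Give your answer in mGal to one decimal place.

Bouguer slab correction = 0.04193 × 1.80 × 807.0 = 60.9 mGal

60.9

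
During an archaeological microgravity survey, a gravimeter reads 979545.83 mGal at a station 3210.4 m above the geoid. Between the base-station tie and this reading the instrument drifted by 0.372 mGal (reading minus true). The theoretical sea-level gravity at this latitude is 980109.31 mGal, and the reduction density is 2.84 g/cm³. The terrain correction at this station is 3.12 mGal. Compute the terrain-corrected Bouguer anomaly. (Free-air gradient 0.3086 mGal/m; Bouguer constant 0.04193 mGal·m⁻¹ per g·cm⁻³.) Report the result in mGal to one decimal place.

47.7

Drift-corrected reading = 979545.83 − (0.372) = 979545.458 mGal
Free-air correction = 0.3086 × 3210.4 = 990.73 mGal
Free-air anomaly = 979545.458 − 980109.31 + (990.73) = 426.878 mGal
Bouguer slab correction = 0.04193 × 2.84 × 3210.4 = 382.30 mGal
Simple Bouguer anomaly = 426.878 − (382.30) = 44.578 mGal
Complete Bouguer anomaly = 44.578 + 3.12 = 47.698 mGal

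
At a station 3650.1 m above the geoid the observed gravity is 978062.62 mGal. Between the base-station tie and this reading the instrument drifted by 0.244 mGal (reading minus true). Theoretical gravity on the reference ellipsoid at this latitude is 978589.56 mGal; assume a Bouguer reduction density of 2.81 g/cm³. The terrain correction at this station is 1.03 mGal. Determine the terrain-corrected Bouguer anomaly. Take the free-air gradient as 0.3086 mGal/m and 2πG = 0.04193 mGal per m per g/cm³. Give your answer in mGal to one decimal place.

Drift-corrected reading = 978062.62 − (0.244) = 978062.376 mGal
Free-air correction = 0.3086 × 3650.1 = 1126.42 mGal
Free-air anomaly = 978062.376 − 978589.56 + (1126.42) = 599.236 mGal
Bouguer slab correction = 0.04193 × 2.81 × 3650.1 = 430.07 mGal
Simple Bouguer anomaly = 599.236 − (430.07) = 169.166 mGal
Complete Bouguer anomaly = 169.166 + 1.03 = 170.196 mGal

170.2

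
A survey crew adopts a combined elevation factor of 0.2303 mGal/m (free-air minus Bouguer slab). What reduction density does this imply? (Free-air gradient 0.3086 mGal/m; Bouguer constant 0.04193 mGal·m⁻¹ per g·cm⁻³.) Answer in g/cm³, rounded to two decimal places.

1.87

0.2303 = 0.3086 − 0.04193 × ρ
ρ = (0.3086 − 0.2303) / 0.04193 = 1.87 g/cm³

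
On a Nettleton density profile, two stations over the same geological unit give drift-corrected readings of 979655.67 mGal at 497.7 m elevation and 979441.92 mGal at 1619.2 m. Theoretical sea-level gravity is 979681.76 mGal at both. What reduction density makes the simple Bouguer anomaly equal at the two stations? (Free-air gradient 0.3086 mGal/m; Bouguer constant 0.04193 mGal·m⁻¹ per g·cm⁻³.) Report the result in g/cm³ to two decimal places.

2.81

Δg_obs = 979441.92 − 979655.67 = -213.75 mGal over Δh = 1619.2 − 497.7 = 1121.5 m
Equal Bouguer anomalies ⇒ Δg_obs + (0.3086 − 0.04193ρ)·Δh = 0
0.3086 − 0.04193ρ = −Δg_obs/Δh = 0.19059
ρ = (0.3086 − 0.19059) / 0.04193 = 2.81 g/cm³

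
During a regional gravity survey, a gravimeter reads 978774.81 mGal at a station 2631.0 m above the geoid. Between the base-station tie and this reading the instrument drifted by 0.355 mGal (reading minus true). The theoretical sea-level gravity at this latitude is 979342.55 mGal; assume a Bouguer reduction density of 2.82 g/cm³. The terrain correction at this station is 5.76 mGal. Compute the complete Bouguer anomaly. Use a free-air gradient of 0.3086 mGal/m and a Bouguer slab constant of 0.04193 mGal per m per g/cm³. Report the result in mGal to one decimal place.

Drift-corrected reading = 978774.81 − (0.355) = 978774.455 mGal
Free-air correction = 0.3086 × 2631.0 = 811.93 mGal
Free-air anomaly = 978774.455 − 979342.55 + (811.93) = 243.835 mGal
Bouguer slab correction = 0.04193 × 2.82 × 2631.0 = 311.10 mGal
Simple Bouguer anomaly = 243.835 − (311.10) = -67.265 mGal
Complete Bouguer anomaly = -67.265 + 5.76 = -61.505 mGal

-61.5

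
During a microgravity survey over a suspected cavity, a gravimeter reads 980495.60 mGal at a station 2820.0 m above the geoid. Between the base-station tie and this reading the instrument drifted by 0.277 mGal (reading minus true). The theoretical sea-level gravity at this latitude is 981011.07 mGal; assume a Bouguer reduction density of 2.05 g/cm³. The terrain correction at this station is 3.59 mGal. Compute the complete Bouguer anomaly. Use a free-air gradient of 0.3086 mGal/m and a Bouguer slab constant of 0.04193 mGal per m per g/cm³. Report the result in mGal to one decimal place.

Drift-corrected reading = 980495.60 − (0.277) = 980495.323 mGal
Free-air correction = 0.3086 × 2820.0 = 870.25 mGal
Free-air anomaly = 980495.323 − 981011.07 + (870.25) = 354.503 mGal
Bouguer slab correction = 0.04193 × 2.05 × 2820.0 = 242.40 mGal
Simple Bouguer anomaly = 354.503 − (242.40) = 112.103 mGal
Complete Bouguer anomaly = 112.103 + 3.59 = 115.693 mGal

115.7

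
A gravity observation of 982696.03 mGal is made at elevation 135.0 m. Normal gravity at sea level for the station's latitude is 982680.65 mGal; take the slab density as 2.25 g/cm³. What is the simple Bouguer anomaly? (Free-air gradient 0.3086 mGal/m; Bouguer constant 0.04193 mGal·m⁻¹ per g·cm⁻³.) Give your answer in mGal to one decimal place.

Free-air correction = 0.3086 × 135.0 = 41.66 mGal
Free-air anomaly = 982696.03 − 982680.65 + (41.66) = 57.04 mGal
Bouguer slab correction = 0.04193 × 2.25 × 135.0 = 12.74 mGal
Simple Bouguer anomaly = 57.04 − (12.74) = 44.30 mGal

44.3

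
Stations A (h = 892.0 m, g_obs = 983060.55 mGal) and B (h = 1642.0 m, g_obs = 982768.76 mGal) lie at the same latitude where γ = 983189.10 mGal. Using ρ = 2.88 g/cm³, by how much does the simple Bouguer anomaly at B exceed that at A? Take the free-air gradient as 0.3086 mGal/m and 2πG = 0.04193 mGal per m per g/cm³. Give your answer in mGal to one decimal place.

-150.9

Δg_SB(A) = 983060.55 − 983189.10 + 0.3086×892.0 − 0.04193×2.88×892.0 = 39.00 mGal
Δg_SB(B) = 982768.76 − 983189.10 + 0.3086×1642.0 − 0.04193×2.88×1642.0 = -111.90 mGal
Difference = -111.90 − (39.00) = -150.90 mGal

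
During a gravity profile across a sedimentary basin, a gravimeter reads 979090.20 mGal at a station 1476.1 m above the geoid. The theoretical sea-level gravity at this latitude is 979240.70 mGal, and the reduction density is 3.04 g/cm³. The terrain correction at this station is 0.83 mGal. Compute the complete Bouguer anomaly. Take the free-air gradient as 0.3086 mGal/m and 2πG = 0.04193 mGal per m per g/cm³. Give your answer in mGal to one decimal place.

Free-air correction = 0.3086 × 1476.1 = 455.52 mGal
Free-air anomaly = 979090.20 − 979240.70 + (455.52) = 305.02 mGal
Bouguer slab correction = 0.04193 × 3.04 × 1476.1 = 188.15 mGal
Simple Bouguer anomaly = 305.02 − (188.15) = 116.87 mGal
Complete Bouguer anomaly = 116.87 + 0.83 = 117.70 mGal

117.7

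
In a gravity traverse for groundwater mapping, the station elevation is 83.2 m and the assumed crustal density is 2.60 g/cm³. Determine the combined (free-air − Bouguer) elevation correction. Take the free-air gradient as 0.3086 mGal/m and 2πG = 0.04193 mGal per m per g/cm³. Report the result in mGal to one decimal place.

Combined gradient = 0.3086 − 0.04193 × 2.60 = 0.1995820 mGal/m
Combined elevation correction = 0.1995820 × 83.2 = 16.6 mGal

16.6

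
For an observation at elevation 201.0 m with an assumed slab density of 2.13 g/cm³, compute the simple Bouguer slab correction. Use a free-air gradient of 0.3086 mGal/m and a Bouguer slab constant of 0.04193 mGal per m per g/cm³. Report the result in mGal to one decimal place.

Bouguer slab correction = 0.04193 × 2.13 × 201.0 = 18.0 mGal

18.0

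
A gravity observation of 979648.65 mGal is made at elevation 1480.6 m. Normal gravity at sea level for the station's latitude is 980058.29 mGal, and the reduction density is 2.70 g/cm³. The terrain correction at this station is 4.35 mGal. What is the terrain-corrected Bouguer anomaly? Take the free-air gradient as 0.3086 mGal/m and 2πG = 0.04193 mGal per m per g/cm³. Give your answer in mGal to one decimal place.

-116.0

Free-air correction = 0.3086 × 1480.6 = 456.91 mGal
Free-air anomaly = 979648.65 − 980058.29 + (456.91) = 47.27 mGal
Bouguer slab correction = 0.04193 × 2.70 × 1480.6 = 167.62 mGal
Simple Bouguer anomaly = 47.27 − (167.62) = -120.35 mGal
Complete Bouguer anomaly = -120.35 + 4.35 = -116.00 mGal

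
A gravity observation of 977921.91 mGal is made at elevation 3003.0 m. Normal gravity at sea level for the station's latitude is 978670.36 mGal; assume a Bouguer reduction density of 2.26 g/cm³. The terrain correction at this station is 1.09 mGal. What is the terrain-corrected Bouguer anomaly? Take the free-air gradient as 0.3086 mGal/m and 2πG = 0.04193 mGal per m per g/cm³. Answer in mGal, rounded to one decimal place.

Free-air correction = 0.3086 × 3003.0 = 926.73 mGal
Free-air anomaly = 977921.91 − 978670.36 + (926.73) = 178.28 mGal
Bouguer slab correction = 0.04193 × 2.26 × 3003.0 = 284.57 mGal
Simple Bouguer anomaly = 178.28 − (284.57) = -106.29 mGal
Complete Bouguer anomaly = -106.29 + 1.09 = -105.20 mGal

-105.2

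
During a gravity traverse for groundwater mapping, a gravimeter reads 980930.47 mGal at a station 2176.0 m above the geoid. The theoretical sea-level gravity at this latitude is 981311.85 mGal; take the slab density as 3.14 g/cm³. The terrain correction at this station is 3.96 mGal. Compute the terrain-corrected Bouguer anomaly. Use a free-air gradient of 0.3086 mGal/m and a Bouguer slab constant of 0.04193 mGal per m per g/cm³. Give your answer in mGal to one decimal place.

Free-air correction = 0.3086 × 2176.0 = 671.51 mGal
Free-air anomaly = 980930.47 − 981311.85 + (671.51) = 290.13 mGal
Bouguer slab correction = 0.04193 × 3.14 × 2176.0 = 286.49 mGal
Simple Bouguer anomaly = 290.13 − (286.49) = 3.64 mGal
Complete Bouguer anomaly = 3.64 + 3.96 = 7.60 mGal

7.6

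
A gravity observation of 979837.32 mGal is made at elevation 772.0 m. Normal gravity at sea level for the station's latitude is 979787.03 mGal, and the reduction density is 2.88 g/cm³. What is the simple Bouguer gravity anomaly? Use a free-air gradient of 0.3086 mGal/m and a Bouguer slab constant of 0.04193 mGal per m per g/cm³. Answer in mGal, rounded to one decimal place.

Free-air correction = 0.3086 × 772.0 = 238.24 mGal
Free-air anomaly = 979837.32 − 979787.03 + (238.24) = 288.53 mGal
Bouguer slab correction = 0.04193 × 2.88 × 772.0 = 93.23 mGal
Simple Bouguer anomaly = 288.53 − (93.23) = 195.30 mGal

195.3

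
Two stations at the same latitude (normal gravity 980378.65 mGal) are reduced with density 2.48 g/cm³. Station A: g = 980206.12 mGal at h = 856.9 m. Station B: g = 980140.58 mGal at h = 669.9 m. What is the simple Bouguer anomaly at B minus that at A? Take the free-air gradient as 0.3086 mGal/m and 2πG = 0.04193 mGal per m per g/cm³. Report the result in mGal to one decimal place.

-103.8

Δg_SB(A) = 980206.12 − 980378.65 + 0.3086×856.9 − 0.04193×2.48×856.9 = 2.80 mGal
Δg_SB(B) = 980140.58 − 980378.65 + 0.3086×669.9 − 0.04193×2.48×669.9 = -101.00 mGal
Difference = -101.00 − (2.80) = -103.80 mGal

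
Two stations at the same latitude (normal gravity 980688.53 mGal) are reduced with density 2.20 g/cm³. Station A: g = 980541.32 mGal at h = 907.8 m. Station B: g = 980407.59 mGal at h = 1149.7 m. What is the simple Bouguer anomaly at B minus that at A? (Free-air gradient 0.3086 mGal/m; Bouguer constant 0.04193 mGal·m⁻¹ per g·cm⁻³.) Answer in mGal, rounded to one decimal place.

Δg_SB(A) = 980541.32 − 980688.53 + 0.3086×907.8 − 0.04193×2.20×907.8 = 49.20 mGal
Δg_SB(B) = 980407.59 − 980688.53 + 0.3086×1149.7 − 0.04193×2.20×1149.7 = -32.20 mGal
Difference = -32.20 − (49.20) = -81.40 mGal

-81.4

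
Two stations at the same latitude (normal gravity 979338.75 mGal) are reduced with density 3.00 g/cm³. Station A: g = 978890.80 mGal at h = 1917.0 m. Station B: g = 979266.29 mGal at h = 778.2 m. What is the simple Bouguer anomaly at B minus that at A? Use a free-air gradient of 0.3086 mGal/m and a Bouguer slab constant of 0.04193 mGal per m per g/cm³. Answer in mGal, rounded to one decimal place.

167.3

Δg_SB(A) = 978890.80 − 979338.75 + 0.3086×1917.0 − 0.04193×3.00×1917.0 = -97.50 mGal
Δg_SB(B) = 979266.29 − 979338.75 + 0.3086×778.2 − 0.04193×3.00×778.2 = 69.80 mGal
Difference = 69.80 − (-97.50) = 167.30 mGal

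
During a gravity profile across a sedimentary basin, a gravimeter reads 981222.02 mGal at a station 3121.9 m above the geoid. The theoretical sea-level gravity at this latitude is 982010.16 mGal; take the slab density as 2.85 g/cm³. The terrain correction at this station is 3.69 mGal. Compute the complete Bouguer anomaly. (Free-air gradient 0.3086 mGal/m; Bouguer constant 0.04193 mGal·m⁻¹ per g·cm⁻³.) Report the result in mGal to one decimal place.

Free-air correction = 0.3086 × 3121.9 = 963.42 mGal
Free-air anomaly = 981222.02 − 982010.16 + (963.42) = 175.28 mGal
Bouguer slab correction = 0.04193 × 2.85 × 3121.9 = 373.07 mGal
Simple Bouguer anomaly = 175.28 − (373.07) = -197.79 mGal
Complete Bouguer anomaly = -197.79 + 3.69 = -194.10 mGal

-194.1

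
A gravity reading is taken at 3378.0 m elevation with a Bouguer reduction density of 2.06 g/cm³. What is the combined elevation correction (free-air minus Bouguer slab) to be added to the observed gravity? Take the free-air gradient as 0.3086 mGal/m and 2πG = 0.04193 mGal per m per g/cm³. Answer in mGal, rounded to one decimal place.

Combined gradient = 0.3086 − 0.04193 × 2.06 = 0.2222242 mGal/m
Combined elevation correction = 0.2222242 × 3378.0 = 750.7 mGal

750.7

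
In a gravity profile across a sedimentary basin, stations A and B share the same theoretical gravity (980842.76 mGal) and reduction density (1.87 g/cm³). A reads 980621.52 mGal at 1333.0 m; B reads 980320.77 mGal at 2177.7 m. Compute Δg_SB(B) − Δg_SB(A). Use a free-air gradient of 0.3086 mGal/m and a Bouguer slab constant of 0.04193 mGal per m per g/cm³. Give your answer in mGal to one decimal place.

Δg_SB(A) = 980621.52 − 980842.76 + 0.3086×1333.0 − 0.04193×1.87×1333.0 = 85.60 mGal
Δg_SB(B) = 980320.77 − 980842.76 + 0.3086×2177.7 − 0.04193×1.87×2177.7 = -20.70 mGal
Difference = -20.70 − (85.60) = -106.30 mGal

-106.3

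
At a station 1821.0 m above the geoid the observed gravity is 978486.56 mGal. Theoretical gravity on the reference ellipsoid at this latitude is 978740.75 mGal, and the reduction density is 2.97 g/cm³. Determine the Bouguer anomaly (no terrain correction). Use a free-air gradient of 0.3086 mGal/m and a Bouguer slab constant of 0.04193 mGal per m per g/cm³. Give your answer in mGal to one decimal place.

81.0

Free-air correction = 0.3086 × 1821.0 = 561.96 mGal
Free-air anomaly = 978486.56 − 978740.75 + (561.96) = 307.77 mGal
Bouguer slab correction = 0.04193 × 2.97 × 1821.0 = 226.77 mGal
Simple Bouguer anomaly = 307.77 − (226.77) = 81.00 mGal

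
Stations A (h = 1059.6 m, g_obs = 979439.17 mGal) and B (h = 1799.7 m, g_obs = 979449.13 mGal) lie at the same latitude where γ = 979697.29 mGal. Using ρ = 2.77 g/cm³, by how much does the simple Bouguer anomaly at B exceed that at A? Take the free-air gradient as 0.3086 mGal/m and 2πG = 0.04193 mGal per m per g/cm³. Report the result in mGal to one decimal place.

Δg_SB(A) = 979439.17 − 979697.29 + 0.3086×1059.6 − 0.04193×2.77×1059.6 = -54.20 mGal
Δg_SB(B) = 979449.13 − 979697.29 + 0.3086×1799.7 − 0.04193×2.77×1799.7 = 98.20 mGal
Difference = 98.20 − (-54.20) = 152.40 mGal

152.4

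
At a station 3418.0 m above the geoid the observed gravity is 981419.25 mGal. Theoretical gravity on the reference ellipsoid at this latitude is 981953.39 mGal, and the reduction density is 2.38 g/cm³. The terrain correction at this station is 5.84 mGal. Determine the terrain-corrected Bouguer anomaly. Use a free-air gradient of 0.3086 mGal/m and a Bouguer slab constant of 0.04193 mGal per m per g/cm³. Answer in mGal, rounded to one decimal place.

Free-air correction = 0.3086 × 3418.0 = 1054.79 mGal
Free-air anomaly = 981419.25 − 981953.39 + (1054.79) = 520.65 mGal
Bouguer slab correction = 0.04193 × 2.38 × 3418.0 = 341.09 mGal
Simple Bouguer anomaly = 520.65 − (341.09) = 179.56 mGal
Complete Bouguer anomaly = 179.56 + 5.84 = 185.40 mGal

185.4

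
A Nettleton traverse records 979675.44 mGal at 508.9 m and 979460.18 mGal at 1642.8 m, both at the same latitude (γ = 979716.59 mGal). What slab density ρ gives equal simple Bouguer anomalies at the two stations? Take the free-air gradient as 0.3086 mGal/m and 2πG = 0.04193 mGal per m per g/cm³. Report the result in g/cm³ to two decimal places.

2.83

Δg_obs = 979460.18 − 979675.44 = -215.26 mGal over Δh = 1642.8 − 508.9 = 1133.9 m
Equal Bouguer anomalies ⇒ Δg_obs + (0.3086 − 0.04193ρ)·Δh = 0
0.3086 − 0.04193ρ = −Δg_obs/Δh = 0.18984
ρ = (0.3086 − 0.18984) / 0.04193 = 2.83 g/cm³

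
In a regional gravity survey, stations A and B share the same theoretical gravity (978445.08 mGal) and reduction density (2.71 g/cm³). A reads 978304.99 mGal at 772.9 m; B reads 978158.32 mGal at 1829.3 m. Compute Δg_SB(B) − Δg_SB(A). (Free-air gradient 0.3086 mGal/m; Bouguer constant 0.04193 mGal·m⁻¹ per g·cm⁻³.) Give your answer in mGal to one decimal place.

59.3

Δg_SB(A) = 978304.99 − 978445.08 + 0.3086×772.9 − 0.04193×2.71×772.9 = 10.60 mGal
Δg_SB(B) = 978158.32 − 978445.08 + 0.3086×1829.3 − 0.04193×2.71×1829.3 = 69.90 mGal
Difference = 69.90 − (10.60) = 59.30 mGal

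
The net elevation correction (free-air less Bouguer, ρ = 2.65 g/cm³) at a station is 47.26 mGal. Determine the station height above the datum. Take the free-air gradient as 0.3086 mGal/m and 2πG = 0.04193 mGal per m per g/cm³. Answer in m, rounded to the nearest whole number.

239

Combined gradient = 0.3086 − 0.04193 × 2.65 = 0.1974855 mGal/m
h = 47.26 / 0.1974855 = 239.31 m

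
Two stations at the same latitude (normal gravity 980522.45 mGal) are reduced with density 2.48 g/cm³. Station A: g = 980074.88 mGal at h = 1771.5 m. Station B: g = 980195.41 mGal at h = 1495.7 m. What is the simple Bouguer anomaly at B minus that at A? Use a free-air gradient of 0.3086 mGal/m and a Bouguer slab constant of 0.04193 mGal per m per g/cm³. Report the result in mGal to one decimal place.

Δg_SB(A) = 980074.88 − 980522.45 + 0.3086×1771.5 − 0.04193×2.48×1771.5 = -85.10 mGal
Δg_SB(B) = 980195.41 − 980522.45 + 0.3086×1495.7 − 0.04193×2.48×1495.7 = -21.00 mGal
Difference = -21.00 − (-85.10) = 64.10 mGal

64.1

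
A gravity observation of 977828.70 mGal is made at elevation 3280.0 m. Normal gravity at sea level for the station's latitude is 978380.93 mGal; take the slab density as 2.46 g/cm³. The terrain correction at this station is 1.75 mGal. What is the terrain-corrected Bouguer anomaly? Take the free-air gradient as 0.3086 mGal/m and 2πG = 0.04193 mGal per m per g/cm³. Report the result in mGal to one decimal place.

Free-air correction = 0.3086 × 3280.0 = 1012.21 mGal
Free-air anomaly = 977828.70 − 978380.93 + (1012.21) = 459.98 mGal
Bouguer slab correction = 0.04193 × 2.46 × 3280.0 = 338.32 mGal
Simple Bouguer anomaly = 459.98 − (338.32) = 121.66 mGal
Complete Bouguer anomaly = 121.66 + 1.75 = 123.41 mGal

123.4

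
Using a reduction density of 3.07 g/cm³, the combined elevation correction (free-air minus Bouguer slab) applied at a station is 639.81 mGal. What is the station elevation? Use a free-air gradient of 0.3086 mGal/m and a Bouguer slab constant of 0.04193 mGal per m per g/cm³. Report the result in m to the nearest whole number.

3557

Combined gradient = 0.3086 − 0.04193 × 3.07 = 0.1798749 mGal/m
h = 639.81 / 0.1798749 = 3556.97 m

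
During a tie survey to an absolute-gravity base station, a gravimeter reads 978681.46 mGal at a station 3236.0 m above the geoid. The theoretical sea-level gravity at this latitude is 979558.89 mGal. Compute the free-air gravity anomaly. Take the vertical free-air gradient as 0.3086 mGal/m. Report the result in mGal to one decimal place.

121.2

Free-air correction = 0.3086 × 3236.0 = 998.63 mGal
Free-air anomaly = 978681.46 − 979558.89 + (998.63) = 121.20 mGal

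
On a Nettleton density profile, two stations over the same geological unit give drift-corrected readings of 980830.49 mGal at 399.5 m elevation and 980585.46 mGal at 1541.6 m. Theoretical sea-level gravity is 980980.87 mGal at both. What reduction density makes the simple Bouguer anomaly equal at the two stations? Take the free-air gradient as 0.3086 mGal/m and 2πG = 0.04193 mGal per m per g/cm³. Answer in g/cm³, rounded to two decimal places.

2.24

Δg_obs = 980585.46 − 980830.49 = -245.03 mGal over Δh = 1541.6 − 399.5 = 1142.1 m
Equal Bouguer anomalies ⇒ Δg_obs + (0.3086 − 0.04193ρ)·Δh = 0
0.3086 − 0.04193ρ = −Δg_obs/Δh = 0.21454
ρ = (0.3086 − 0.21454) / 0.04193 = 2.24 g/cm³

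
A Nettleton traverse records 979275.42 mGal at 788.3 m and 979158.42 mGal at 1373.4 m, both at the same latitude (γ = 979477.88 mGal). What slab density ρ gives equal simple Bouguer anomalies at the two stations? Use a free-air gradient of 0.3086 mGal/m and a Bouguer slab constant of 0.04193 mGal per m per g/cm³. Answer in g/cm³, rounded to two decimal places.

2.59

Δg_obs = 979158.42 − 979275.42 = -117.00 mGal over Δh = 1373.4 − 788.3 = 585.1 m
Equal Bouguer anomalies ⇒ Δg_obs + (0.3086 − 0.04193ρ)·Δh = 0
0.3086 − 0.04193ρ = −Δg_obs/Δh = 0.19997
ρ = (0.3086 − 0.19997) / 0.04193 = 2.59 g/cm³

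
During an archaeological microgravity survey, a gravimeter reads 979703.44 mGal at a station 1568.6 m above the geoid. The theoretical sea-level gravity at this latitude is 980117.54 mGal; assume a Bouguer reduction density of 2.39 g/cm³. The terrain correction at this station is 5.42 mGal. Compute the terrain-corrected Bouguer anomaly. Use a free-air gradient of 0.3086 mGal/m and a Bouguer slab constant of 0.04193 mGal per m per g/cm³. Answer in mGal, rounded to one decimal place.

-81.8

Free-air correction = 0.3086 × 1568.6 = 484.07 mGal
Free-air anomaly = 979703.44 − 980117.54 + (484.07) = 69.97 mGal
Bouguer slab correction = 0.04193 × 2.39 × 1568.6 = 157.19 mGal
Simple Bouguer anomaly = 69.97 − (157.19) = -87.22 mGal
Complete Bouguer anomaly = -87.22 + 5.42 = -81.80 mGal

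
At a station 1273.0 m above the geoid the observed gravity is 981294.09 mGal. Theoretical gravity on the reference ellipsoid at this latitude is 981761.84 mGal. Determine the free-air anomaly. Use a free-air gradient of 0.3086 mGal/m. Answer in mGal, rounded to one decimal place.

-74.9

Free-air correction = 0.3086 × 1273.0 = 392.85 mGal
Free-air anomaly = 981294.09 − 981761.84 + (392.85) = -74.90 mGal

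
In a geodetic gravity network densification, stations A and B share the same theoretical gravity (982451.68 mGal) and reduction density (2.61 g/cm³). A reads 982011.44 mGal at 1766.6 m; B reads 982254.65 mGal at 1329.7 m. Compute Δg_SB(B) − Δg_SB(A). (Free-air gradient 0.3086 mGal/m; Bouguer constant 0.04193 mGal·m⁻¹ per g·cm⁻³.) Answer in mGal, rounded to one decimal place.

156.2

Δg_SB(A) = 982011.44 − 982451.68 + 0.3086×1766.6 − 0.04193×2.61×1766.6 = -88.40 mGal
Δg_SB(B) = 982254.65 − 982451.68 + 0.3086×1329.7 − 0.04193×2.61×1329.7 = 67.80 mGal
Difference = 67.80 − (-88.40) = 156.20 mGal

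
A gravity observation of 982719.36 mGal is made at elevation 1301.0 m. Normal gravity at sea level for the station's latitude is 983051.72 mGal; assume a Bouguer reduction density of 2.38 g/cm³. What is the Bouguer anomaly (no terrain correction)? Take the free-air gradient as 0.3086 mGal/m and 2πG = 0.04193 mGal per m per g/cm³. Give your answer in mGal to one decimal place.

Free-air correction = 0.3086 × 1301.0 = 401.49 mGal
Free-air anomaly = 982719.36 − 983051.72 + (401.49) = 69.13 mGal
Bouguer slab correction = 0.04193 × 2.38 × 1301.0 = 129.83 mGal
Simple Bouguer anomaly = 69.13 − (129.83) = -60.70 mGal

-60.7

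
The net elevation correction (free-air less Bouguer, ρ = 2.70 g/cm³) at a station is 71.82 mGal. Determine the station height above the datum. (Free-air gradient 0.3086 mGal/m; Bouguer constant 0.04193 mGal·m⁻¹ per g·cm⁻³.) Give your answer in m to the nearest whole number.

368

Combined gradient = 0.3086 − 0.04193 × 2.70 = 0.1953890 mGal/m
h = 71.82 / 0.1953890 = 367.57 m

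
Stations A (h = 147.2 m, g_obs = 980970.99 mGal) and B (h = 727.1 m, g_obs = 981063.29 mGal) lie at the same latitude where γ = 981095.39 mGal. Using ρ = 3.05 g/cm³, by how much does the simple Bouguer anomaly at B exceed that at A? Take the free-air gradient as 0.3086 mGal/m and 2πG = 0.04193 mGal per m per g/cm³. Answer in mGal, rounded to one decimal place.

Δg_SB(A) = 980970.99 − 981095.39 + 0.3086×147.2 − 0.04193×3.05×147.2 = -97.80 mGal
Δg_SB(B) = 981063.29 − 981095.39 + 0.3086×727.1 − 0.04193×3.05×727.1 = 99.30 mGal
Difference = 99.30 − (-97.80) = 197.10 mGal

197.1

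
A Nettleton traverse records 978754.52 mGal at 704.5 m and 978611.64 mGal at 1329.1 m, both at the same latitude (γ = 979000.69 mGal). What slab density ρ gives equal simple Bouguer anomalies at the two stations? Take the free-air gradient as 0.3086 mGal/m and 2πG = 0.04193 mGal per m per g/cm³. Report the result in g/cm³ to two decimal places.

1.90

Δg_obs = 978611.64 − 978754.52 = -142.88 mGal over Δh = 1329.1 − 704.5 = 624.6 m
Equal Bouguer anomalies ⇒ Δg_obs + (0.3086 − 0.04193ρ)·Δh = 0
0.3086 − 0.04193ρ = −Δg_obs/Δh = 0.22875
ρ = (0.3086 − 0.22875) / 0.04193 = 1.90 g/cm³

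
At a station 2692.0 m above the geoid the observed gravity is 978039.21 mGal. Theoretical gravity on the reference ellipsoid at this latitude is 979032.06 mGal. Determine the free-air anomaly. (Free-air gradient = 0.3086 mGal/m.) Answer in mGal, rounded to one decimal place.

Free-air correction = 0.3086 × 2692.0 = 830.75 mGal
Free-air anomaly = 978039.21 − 979032.06 + (830.75) = -162.10 mGal

-162.1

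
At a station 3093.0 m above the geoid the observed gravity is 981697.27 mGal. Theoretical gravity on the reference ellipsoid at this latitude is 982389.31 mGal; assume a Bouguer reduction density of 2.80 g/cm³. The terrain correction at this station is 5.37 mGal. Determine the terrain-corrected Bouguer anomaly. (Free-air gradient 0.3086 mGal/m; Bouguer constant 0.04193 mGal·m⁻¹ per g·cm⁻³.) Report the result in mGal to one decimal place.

-95.3

Free-air correction = 0.3086 × 3093.0 = 954.50 mGal
Free-air anomaly = 981697.27 − 982389.31 + (954.50) = 262.46 mGal
Bouguer slab correction = 0.04193 × 2.80 × 3093.0 = 363.13 mGal
Simple Bouguer anomaly = 262.46 − (363.13) = -100.67 mGal
Complete Bouguer anomaly = -100.67 + 5.37 = -95.30 mGal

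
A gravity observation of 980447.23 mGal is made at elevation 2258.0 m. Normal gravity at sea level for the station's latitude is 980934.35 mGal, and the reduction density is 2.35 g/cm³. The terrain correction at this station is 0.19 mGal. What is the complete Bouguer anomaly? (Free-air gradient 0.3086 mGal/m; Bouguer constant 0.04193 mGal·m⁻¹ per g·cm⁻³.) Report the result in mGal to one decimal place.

-12.6

Free-air correction = 0.3086 × 2258.0 = 696.82 mGal
Free-air anomaly = 980447.23 − 980934.35 + (696.82) = 209.70 mGal
Bouguer slab correction = 0.04193 × 2.35 × 2258.0 = 222.49 mGal
Simple Bouguer anomaly = 209.70 − (222.49) = -12.79 mGal
Complete Bouguer anomaly = -12.79 + 0.19 = -12.60 mGal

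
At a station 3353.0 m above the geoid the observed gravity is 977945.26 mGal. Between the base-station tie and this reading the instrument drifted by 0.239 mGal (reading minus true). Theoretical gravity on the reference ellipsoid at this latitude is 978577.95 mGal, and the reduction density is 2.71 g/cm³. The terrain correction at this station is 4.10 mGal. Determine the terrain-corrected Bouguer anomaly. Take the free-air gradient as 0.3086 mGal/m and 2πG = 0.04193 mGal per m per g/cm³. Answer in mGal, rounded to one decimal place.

24.9

Drift-corrected reading = 977945.26 − (0.239) = 977945.021 mGal
Free-air correction = 0.3086 × 3353.0 = 1034.74 mGal
Free-air anomaly = 977945.021 − 978577.95 + (1034.74) = 401.811 mGal
Bouguer slab correction = 0.04193 × 2.71 × 3353.0 = 381.00 mGal
Simple Bouguer anomaly = 401.811 − (381.00) = 20.811 mGal
Complete Bouguer anomaly = 20.811 + 4.10 = 24.911 mGal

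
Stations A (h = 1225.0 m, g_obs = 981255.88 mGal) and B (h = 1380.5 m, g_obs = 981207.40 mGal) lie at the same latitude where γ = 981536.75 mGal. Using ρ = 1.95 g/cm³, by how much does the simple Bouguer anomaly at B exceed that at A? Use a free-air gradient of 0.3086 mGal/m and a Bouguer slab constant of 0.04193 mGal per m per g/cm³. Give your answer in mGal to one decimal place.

Δg_SB(A) = 981255.88 − 981536.75 + 0.3086×1225.0 − 0.04193×1.95×1225.0 = -3.00 mGal
Δg_SB(B) = 981207.40 − 981536.75 + 0.3086×1380.5 − 0.04193×1.95×1380.5 = -16.20 mGal
Difference = -16.20 − (-3.00) = -13.20 mGal

-13.2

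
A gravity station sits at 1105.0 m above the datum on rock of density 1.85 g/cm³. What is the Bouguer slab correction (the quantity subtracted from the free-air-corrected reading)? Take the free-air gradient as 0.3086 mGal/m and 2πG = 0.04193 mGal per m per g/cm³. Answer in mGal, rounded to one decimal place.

Bouguer slab correction = 0.04193 × 1.85 × 1105.0 = 85.7 mGal

85.7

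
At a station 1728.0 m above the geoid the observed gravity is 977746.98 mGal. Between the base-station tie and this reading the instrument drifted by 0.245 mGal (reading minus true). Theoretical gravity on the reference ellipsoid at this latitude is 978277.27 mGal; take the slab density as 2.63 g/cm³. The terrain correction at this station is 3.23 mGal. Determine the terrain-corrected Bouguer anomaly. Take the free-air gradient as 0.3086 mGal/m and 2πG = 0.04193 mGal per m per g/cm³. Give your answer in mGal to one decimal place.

Drift-corrected reading = 977746.98 − (0.245) = 977746.735 mGal
Free-air correction = 0.3086 × 1728.0 = 533.26 mGal
Free-air anomaly = 977746.735 − 978277.27 + (533.26) = 2.725 mGal
Bouguer slab correction = 0.04193 × 2.63 × 1728.0 = 190.56 mGal
Simple Bouguer anomaly = 2.725 − (190.56) = -187.835 mGal
Complete Bouguer anomaly = -187.835 + 3.23 = -184.605 mGal

-184.6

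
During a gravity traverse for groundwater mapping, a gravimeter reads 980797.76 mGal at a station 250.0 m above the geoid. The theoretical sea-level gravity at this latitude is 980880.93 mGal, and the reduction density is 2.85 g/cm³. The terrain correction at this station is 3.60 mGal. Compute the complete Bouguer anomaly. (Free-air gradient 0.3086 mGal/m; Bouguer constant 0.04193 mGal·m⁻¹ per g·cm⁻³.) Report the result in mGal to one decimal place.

-32.3

Free-air correction = 0.3086 × 250.0 = 77.15 mGal
Free-air anomaly = 980797.76 − 980880.93 + (77.15) = -6.02 mGal
Bouguer slab correction = 0.04193 × 2.85 × 250.0 = 29.88 mGal
Simple Bouguer anomaly = -6.02 − (29.88) = -35.90 mGal
Complete Bouguer anomaly = -35.90 + 3.60 = -32.30 mGal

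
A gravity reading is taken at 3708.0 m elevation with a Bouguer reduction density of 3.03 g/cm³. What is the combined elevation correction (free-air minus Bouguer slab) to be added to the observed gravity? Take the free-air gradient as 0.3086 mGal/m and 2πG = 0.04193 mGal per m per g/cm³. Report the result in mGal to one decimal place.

Combined gradient = 0.3086 − 0.04193 × 3.03 = 0.1815521 mGal/m
Combined elevation correction = 0.1815521 × 3708.0 = 673.2 mGal

673.2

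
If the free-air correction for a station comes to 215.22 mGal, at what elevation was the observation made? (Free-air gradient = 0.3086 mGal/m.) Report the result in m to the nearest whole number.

h = 215.22 / 0.3086 = 697.41 m

697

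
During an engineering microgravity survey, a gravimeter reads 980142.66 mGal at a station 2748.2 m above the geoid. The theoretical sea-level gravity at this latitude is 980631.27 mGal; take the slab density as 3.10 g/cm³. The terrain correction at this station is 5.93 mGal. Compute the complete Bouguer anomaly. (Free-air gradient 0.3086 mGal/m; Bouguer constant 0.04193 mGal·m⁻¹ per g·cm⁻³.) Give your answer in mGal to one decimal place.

Free-air correction = 0.3086 × 2748.2 = 848.09 mGal
Free-air anomaly = 980142.66 − 980631.27 + (848.09) = 359.48 mGal
Bouguer slab correction = 0.04193 × 3.10 × 2748.2 = 357.22 mGal
Simple Bouguer anomaly = 359.48 − (357.22) = 2.26 mGal
Complete Bouguer anomaly = 2.26 + 5.93 = 8.19 mGal

8.2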